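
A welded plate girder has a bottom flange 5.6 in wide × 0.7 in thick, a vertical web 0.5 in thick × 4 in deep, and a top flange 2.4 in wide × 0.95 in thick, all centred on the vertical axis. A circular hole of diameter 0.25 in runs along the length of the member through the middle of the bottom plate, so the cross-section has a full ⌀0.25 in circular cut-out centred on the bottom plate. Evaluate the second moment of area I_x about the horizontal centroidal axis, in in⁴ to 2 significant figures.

Break the section into simple shapes (no overlaps), measuring from the bottom-left corner of the bounding box.
Bottom plate: 5.6 × 0.7, A = 3.92 in², y = 0.35 in, Ī = 0.1601 in⁴.
Web plate: 0.5 × 4, A = 2 in², y = 2.7 in, Ī = 2.667 in⁴.
Top plate: 2.4 × 0.95, A = 2.28 in², y = 5.175 in, Ī = 0.1715 in⁴.
Hole (subtracted): ⌀0.25, A = 0.04909 in², y = 0.35 in, Ī = 0.0001917 in⁴.
Centroid: ȳ = ΣA·y / ΣA = 2.276 in.
Transfer each piece to the horizontal centroidal axis using Ī + A·d² with d = y − 2.276:
  bottom plate: d = -1.926 in → contributes +14.71 in⁴
  web plate: d = 0.4237 in → contributes +3.026 in⁴
  top plate: d = 2.899 in → contributes +19.33 in⁴
  hole: d = -1.926 in → contributes −0.1823 in⁴
Total I = 36.88 in⁴.

I_x ≈ 37 in⁴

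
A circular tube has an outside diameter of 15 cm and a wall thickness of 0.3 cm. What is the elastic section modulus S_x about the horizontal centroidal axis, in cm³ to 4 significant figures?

S_x ≈ 49.92 cm³

Split into non-overlapping primitives; take the origin at the lower-left of the bounding box.
Outer circle: ⌀15, A = 176.715 cm², y = 7.5 cm, Ī = 2485.05 cm⁴.
Bore (subtracted): ⌀14.4, A = 162.86 cm², y = 7.5 cm, Ī = 2110.67 cm⁴.
By symmetry the centroid is at mid-height, ȳ = 7.5 cm.
All pieces are centred on the horizontal centroidal axis, so I = ΣĪ (holes subtracted) = 374.381 cm⁴.
Extreme fibre distance c = 7.5 cm; S = I/c = 49.9175 cm³.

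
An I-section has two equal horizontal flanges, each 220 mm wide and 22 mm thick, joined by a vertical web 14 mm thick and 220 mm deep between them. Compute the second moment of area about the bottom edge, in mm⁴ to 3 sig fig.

Decompose the section into non-overlapping parts with the origin at the bottom-left of its bounding rectangle.
Bottom flange: 220 × 22, A = 4 840 mm², y = 11 mm, Ī = 195 213 mm⁴.
Web: 14 × 220, A = 3 080 mm², y = 132 mm, Ī = 12 422 667 mm⁴.
Top flange: 220 × 22, A = 4 840 mm², y = 253 mm, Ī = 195 213 mm⁴.
Transfer each piece to the base of the section using Ī + A·d² with d = y − 0:
  bottom flange: d = 11 mm → contributes +780 853 mm⁴
  web: d = 132 mm → contributes +66 088 587 mm⁴
  top flange: d = 253 mm → contributes +309 998 773 mm⁴
Total I = 376 868 213 mm⁴.

I_base ≈ 3.77 × 10⁸ mm⁴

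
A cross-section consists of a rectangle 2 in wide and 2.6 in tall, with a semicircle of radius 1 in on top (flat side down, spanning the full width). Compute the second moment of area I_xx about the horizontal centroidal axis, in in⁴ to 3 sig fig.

I_xx ≈ 6.63 in⁴

Split into non-overlapping primitives; take the origin at the lower-left of the bounding box.
Rectangular body: 2 × 2.6, A = 5.2 in², y = 1.3 in, Ī = 2.9293 in⁴.
Semicircular cap: semicircle r = 1, A = 1.5708 in², y = 3.0244 in, Ī = 0.10976 in⁴.
Centroid: ȳ = ΣA·y / ΣA = 1.7001 in.
Transfer each piece to the horizontal centroidal axis using Ī + A·d² with d = y − 1.7001:
  rectangular body: d = -0.40006 in → contributes +3.7616 in⁴
  semicircular cap: d = 1.3244 in → contributes +2.8648 in⁴
Total I = 6.6264 in⁴.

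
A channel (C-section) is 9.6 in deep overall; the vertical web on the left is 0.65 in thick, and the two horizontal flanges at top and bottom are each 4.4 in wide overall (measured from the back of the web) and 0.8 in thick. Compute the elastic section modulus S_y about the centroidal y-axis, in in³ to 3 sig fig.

Decompose the section into non-overlapping parts with the origin at the bottom-left of its bounding rectangle.
Web: 0.65 × 9.6, A = 6.24 in², x = 0.325 in, Ī = 0.2197 in⁴.
Top flange (beyond web): 3.75 × 0.8, A = 3 in², x = 2.525 in, Ī = 3.5156 in⁴.
Bottom flange (beyond web): 3.75 × 0.8, A = 3 in², x = 2.525 in, Ī = 3.5156 in⁴.
Centroid: x̄ = ΣA·x / ΣA = 1.4034 in.
Transfer each piece to the centroidal y-axis using Ī + A·d² with d = x − 1.4034:
  web: d = -1.0784 in → contributes +7.4769 in⁴
  top flange (beyond web): d = 1.1216 in → contributes +7.2894 in⁴
  bottom flange (beyond web): d = 1.1216 in → contributes +7.2894 in⁴
Total I = 22.056 in⁴.
Extreme fibre distance c = 2.9966 in; S = I/c = 7.3603 in³.

S_y ≈ 7.36 in³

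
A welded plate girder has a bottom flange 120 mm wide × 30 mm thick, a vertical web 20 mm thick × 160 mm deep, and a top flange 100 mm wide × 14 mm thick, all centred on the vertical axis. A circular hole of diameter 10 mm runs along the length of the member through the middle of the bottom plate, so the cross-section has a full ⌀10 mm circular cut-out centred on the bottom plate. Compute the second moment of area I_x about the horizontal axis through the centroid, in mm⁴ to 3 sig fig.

Break the section into simple shapes (no overlaps), measuring from the bottom-left corner of the bounding box.
Bottom plate: 120 × 30, A = 3 600 mm², y = 15 mm, Ī = 270 000 mm⁴.
Web plate: 20 × 160, A = 3 200 mm², y = 110 mm, Ī = 6 826 667 mm⁴.
Top plate: 100 × 14, A = 1 400 mm², y = 197 mm, Ī = 22 867 mm⁴.
Hole (subtracted): ⌀10, A = 78.54 mm², y = 15 mm, Ī = 490.87 mm⁴.
Centroid: ȳ = ΣA·y / ΣA = 83.805 mm.
Transfer each piece to the horizontal axis through the centroid using Ī + A·d² with d = y − 83.805:
  bottom plate: d = -68.805 mm → contributes +17 313 040 mm⁴
  web plate: d = 26.195 mm → contributes +9 022 376 mm⁴
  top plate: d = 113.19 mm → contributes +17 961 103 mm⁴
  hole: d = -68.805 mm → contributes −372 312 mm⁴
Total I = 43 924 207 mm⁴.

I_x ≈ 4.39 × 10⁷ mm⁴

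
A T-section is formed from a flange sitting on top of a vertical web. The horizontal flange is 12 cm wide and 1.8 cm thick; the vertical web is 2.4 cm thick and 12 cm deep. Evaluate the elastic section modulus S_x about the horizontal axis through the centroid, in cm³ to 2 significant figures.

S_x ≈ 100 cm³

Break the section into simple shapes (no overlaps), measuring from the bottom-left corner of the bounding box.
Flange: 12 × 1.8, A = 21.6 cm², y = 12.9 cm, Ī = 5.832 cm⁴.
Web: 2.4 × 12, A = 28.8 cm², y = 6 cm, Ī = 345.6 cm⁴.
Centroid: ȳ = ΣA·y / ΣA = 8.957 cm.
Transfer each piece to the horizontal axis through the centroid using Ī + A·d² with d = y − 8.957:
  flange: d = 3.943 cm → contributes +341.6 cm⁴
  web: d = -2.957 cm → contributes +597.4 cm⁴
Total I = 939.1 cm⁴.
Extreme fibre distance c = 8.957 cm; S = I/c = 104.8 cm³.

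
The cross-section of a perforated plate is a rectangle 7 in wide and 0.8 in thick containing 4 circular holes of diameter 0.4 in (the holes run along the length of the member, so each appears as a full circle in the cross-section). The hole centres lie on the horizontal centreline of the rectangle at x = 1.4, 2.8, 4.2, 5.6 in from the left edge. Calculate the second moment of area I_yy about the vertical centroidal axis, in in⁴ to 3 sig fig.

Decompose the section into non-overlapping parts with the origin at the bottom-left of its bounding rectangle.
Plate: 7 × 0.8, A = 5.6 in², x = 3.5 in, Ī = 22.867 in⁴.
Hole 1 (subtracted): ⌀0.4, A = 0.12566 in², x = 1.4 in, Ī = 0.0012566 in⁴.
Hole 2 (subtracted): ⌀0.4, A = 0.12566 in², x = 2.8 in, Ī = 0.0012566 in⁴.
Hole 3 (subtracted): ⌀0.4, A = 0.12566 in², x = 4.2 in, Ī = 0.0012566 in⁴.
Hole 4 (subtracted): ⌀0.4, A = 0.12566 in², x = 5.6 in, Ī = 0.0012566 in⁴.
By symmetry the centroid is at mid-width, x̄ = 3.5 in.
Transfer each piece to the vertical centroidal axis using Ī + A·d² with d = x − 3.5:
  plate: d = 0 in → contributes +22.867 in⁴
  hole 1: d = -2.1 in → contributes −0.55543 in⁴
  hole 2: d = -0.7 in → contributes −0.062832 in⁴
  hole 3: d = 0.7 in → contributes −0.062832 in⁴
  hole 4: d = 2.1 in → contributes −0.55543 in⁴
Total I = 21.63 in⁴.

I_yy ≈ 21.6 in⁴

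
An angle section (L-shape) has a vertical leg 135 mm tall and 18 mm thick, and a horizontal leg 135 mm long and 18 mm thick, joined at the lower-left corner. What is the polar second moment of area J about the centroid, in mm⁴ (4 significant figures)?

J ≈ 1.522 × 10⁷ mm⁴

Decompose the section into non-overlapping parts with the origin at the bottom-left of its bounding rectangle.
Vertical leg: 18 × 135, A = 2 430 mm², y = 67.5 mm, Ī = 3 690 563 mm⁴.
Horizontal leg (remainder): 117 × 18, A = 2 106 mm², y = 9 mm, Ī = 56 862 mm⁴.
Centroid: ȳ = ΣA·y / ΣA = 40.3393 mm.
Transfer each piece to the centroidal x-axis using Ī + A·d² with d = y − 40.3393:
  vertical leg: d = 27.1607 mm → contributes +5 483 184 mm⁴
  horizontal leg (remainder): d = -31.3393 mm → contributes +2 125 272 mm⁴
Total I = 7 608 456 mm⁴.
For the y-axis: x̄ = 40.3393 mm.
Repeating about the centroidal y-axis gives I_y = 7 608 456 mm⁴.
Polar second moment: J = I_x + I_y = 15 216 912 mm⁴.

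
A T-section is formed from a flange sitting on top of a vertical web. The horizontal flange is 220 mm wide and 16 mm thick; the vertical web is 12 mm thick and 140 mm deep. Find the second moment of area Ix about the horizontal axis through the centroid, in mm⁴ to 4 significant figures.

Decompose the section into non-overlapping parts with the origin at the bottom-left of its bounding rectangle.
Flange: 220 × 16, A = 3 520 mm², y = 148 mm, Ī = 75093.3 mm⁴.
Web: 12 × 140, A = 1 680 mm², y = 70 mm, Ī = 2 744 000 mm⁴.
Centroid: ȳ = ΣA·y / ΣA = 122.8 mm.
Transfer each piece to the horizontal axis through the centroid using Ī + A·d² with d = y − 122.8:
  flange: d = 25.2 mm → contributes +2 310 434 mm⁴
  web: d = -52.8 mm → contributes +7 427 571 mm⁴
Total I = 9 738 005 mm⁴.

Ix ≈ 9.738 × 10⁶ mm⁴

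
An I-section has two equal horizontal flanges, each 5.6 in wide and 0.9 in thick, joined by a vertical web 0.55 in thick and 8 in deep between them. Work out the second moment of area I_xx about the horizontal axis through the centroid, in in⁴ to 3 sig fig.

Split into non-overlapping primitives; take the origin at the lower-left of the bounding box.
Bottom flange: 5.6 × 0.9, A = 5.04 in², y = 0.45 in, Ī = 0.3402 in⁴.
Web: 0.55 × 8, A = 4.4 in², y = 4.9 in, Ī = 23.467 in⁴.
Top flange: 5.6 × 0.9, A = 5.04 in², y = 9.35 in, Ī = 0.3402 in⁴.
By symmetry the centroid is at mid-height, ȳ = 4.9 in.
Transfer each piece to the horizontal axis through the centroid using Ī + A·d² with d = y − 4.9:
  bottom flange: d = -4.45 in → contributes +100.14 in⁴
  web: d = 0 in → contributes +23.467 in⁴
  top flange: d = 4.45 in → contributes +100.14 in⁴
Total I = 223.76 in⁴.

I_xx ≈ 224 in⁴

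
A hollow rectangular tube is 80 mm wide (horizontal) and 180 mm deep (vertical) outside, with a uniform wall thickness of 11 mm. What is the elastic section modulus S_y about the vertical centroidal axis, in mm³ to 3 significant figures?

S_y ≈ 1.28 × 10⁵ mm³

Break the section into simple shapes (no overlaps), measuring from the bottom-left corner of the bounding box.
Outer rectangle: 80 × 180, A = 14 400 mm², x = 40 mm, Ī = 7 680 000 mm⁴.
Inner void (subtracted): 58 × 158, A = 9 164 mm², x = 40 mm, Ī = 2 568 975 mm⁴.
By symmetry the centroid is at mid-width, x̄ = 40 mm.
All pieces are centred on the vertical centroidal axis, so I = ΣĪ (holes subtracted) = 5 111 025 mm⁴.
Extreme fibre distance c = 40 mm; S = I/c = 127 776 mm³.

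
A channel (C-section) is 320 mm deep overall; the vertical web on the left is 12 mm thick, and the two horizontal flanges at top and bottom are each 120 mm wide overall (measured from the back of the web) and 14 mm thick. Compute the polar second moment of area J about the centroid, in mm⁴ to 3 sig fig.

J ≈ 1.13 × 10⁸ mm⁴

Split into non-overlapping primitives; take the origin at the lower-left of the bounding box.
Web: 12 × 320, A = 3 840 mm², y = 160 mm, Ī = 32 768 000 mm⁴.
Top flange (beyond web): 108 × 14, A = 1 512 mm², y = 313 mm, Ī = 24 696 mm⁴.
Bottom flange (beyond web): 108 × 14, A = 1 512 mm², y = 7 mm, Ī = 24 696 mm⁴.
By symmetry the centroid is at mid-height, ȳ = 160 mm.
Transfer each piece to the centroidal x-axis using Ī + A·d² with d = y − 160:
  web: d = 0 mm → contributes +32 768 000 mm⁴
  top flange (beyond web): d = 153 mm → contributes +35 419 104 mm⁴
  bottom flange (beyond web): d = -153 mm → contributes +35 419 104 mm⁴
Total I = 103 606 208 mm⁴.
For the y-axis: x̄ = 32.434 mm.
Repeating about the centroidal y-axis gives I_y = 9 075 702 mm⁴.
Polar second moment: J = I_x + I_y = 112 681 910 mm⁴.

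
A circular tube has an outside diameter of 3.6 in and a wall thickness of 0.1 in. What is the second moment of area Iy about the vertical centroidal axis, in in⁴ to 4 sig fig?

Iy ≈ 1.685 in⁴

Break the section into simple shapes (no overlaps), measuring from the bottom-left corner of the bounding box.
Outer circle: ⌀3.6, A = 10.1788 in², x = 1.8 in, Ī = 8.2448 in⁴.
Bore (subtracted): ⌀3.4, A = 9.0792 in², x = 1.8 in, Ī = 6.55972 in⁴.
By symmetry the centroid is at mid-width, x̄ = 1.8 in.
All pieces are centred on the vertical centroidal axis, so I = ΣĪ (holes subtracted) = 1.68507 in⁴.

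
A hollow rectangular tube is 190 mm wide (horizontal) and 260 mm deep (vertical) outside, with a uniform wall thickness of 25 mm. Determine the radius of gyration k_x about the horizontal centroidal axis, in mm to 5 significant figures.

k_x ≈ 92.261 mm

Split into non-overlapping primitives; take the origin at the lower-left of the bounding box.
Outer rectangle: 190 × 260, A = 49 400 mm², y = 130 mm, Ī = 278 286 667 mm⁴.
Inner void (subtracted): 140 × 210, A = 29 400 mm², y = 130 mm, Ī = 108 045 000 mm⁴.
By symmetry the centroid is at mid-height, ȳ = 130 mm.
All pieces are centred on the horizontal centroidal axis, so I = ΣĪ (holes subtracted) = 170 241 667 mm⁴.
Radius of gyration: k = √(I/A) = √(170 241 667 / 20 000) = 92.26095 mm.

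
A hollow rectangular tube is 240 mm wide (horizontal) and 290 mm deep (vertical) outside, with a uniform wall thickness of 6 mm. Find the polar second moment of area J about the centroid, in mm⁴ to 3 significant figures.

Break the section into simple shapes (no overlaps), measuring from the bottom-left corner of the bounding box.
Outer rectangle: 240 × 290, A = 69 600 mm², y = 145 mm, Ī = 487 780 000 mm⁴.
Inner void (subtracted): 228 × 278, A = 63 384 mm², y = 145 mm, Ī = 408 214 088 mm⁴.
By symmetry the centroid is at mid-height, ȳ = 145 mm.
All pieces are centred on the centroidal x-axis, so I = ΣĪ (holes subtracted) = 79 565 912 mm⁴.
Repeating about the centroidal y-axis gives I_y = 59 500 512 mm⁴.
Polar second moment: J = I_x + I_y = 139 066 424 mm⁴.

J ≈ 1.39 × 10⁸ mm⁴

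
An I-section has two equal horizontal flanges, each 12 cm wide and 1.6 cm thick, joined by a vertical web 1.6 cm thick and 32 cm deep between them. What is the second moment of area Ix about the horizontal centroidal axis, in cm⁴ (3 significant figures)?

Ix ≈ 1.52 × 10⁴ cm⁴

Treat the section as a set of non-overlapping primitives; coordinates are from the bounding-box lower-left.
Bottom flange: 12 × 1.6, A = 19.2 cm², y = 0.8 cm, Ī = 4.096 cm⁴.
Web: 1.6 × 32, A = 51.2 cm², y = 17.6 cm, Ī = 4369.1 cm⁴.
Top flange: 12 × 1.6, A = 19.2 cm², y = 34.4 cm, Ī = 4.096 cm⁴.
By symmetry the centroid is at mid-height, ȳ = 17.6 cm.
Transfer each piece to the horizontal centroidal axis using Ī + A·d² with d = y − 17.6:
  bottom flange: d = -16.8 cm → contributes +5423.1 cm⁴
  web: d = 0 cm → contributes +4369.1 cm⁴
  top flange: d = 16.8 cm → contributes +5423.1 cm⁴
Total I = 15 215 cm⁴.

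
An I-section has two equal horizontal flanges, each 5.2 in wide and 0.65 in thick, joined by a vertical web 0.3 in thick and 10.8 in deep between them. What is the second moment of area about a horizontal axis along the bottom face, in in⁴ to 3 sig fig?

Split into non-overlapping primitives; take the origin at the lower-left of the bounding box.
Bottom flange: 5.2 × 0.65, A = 3.38 in², y = 0.325 in, Ī = 0.119 in⁴.
Web: 0.3 × 10.8, A = 3.24 in², y = 6.05 in, Ī = 31.493 in⁴.
Top flange: 5.2 × 0.65, A = 3.38 in², y = 11.775 in, Ī = 0.119 in⁴.
Transfer each piece to a horizontal axis along the bottom face using Ī + A·d² with d = y − 0:
  bottom flange: d = 0.325 in → contributes +0.47602 in⁴
  web: d = 6.05 in → contributes +150.08 in⁴
  top flange: d = 11.775 in → contributes +468.76 in⁴
Total I = 619.32 in⁴.

I_base ≈ 619 in⁴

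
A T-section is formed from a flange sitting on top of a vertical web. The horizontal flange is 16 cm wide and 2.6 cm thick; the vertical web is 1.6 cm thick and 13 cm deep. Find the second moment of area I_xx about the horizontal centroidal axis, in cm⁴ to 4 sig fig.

Treat the section as a set of non-overlapping primitives; coordinates are from the bounding-box lower-left.
Flange: 16 × 2.6, A = 41.6 cm², y = 14.3 cm, Ī = 23.4347 cm⁴.
Web: 1.6 × 13, A = 20.8 cm², y = 6.5 cm, Ī = 292.933 cm⁴.
Centroid: ȳ = ΣA·y / ΣA = 11.7 cm.
Transfer each piece to the horizontal centroidal axis using Ī + A·d² with d = y − 11.7:
  flange: d = 2.6 cm → contributes +304.651 cm⁴
  web: d = -5.2 cm → contributes +855.365 cm⁴
Total I = 1160.02 cm⁴.

I_xx ≈ 1160 cm⁴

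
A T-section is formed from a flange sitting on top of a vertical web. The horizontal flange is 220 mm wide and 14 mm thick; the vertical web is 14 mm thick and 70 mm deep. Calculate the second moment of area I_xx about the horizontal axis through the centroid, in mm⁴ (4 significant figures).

I_xx ≈ 1.762 × 10⁶ mm⁴

Decompose the section into non-overlapping parts with the origin at the bottom-left of its bounding rectangle.
Flange: 220 × 14, A = 3 080 mm², y = 77 mm, Ī = 50306.7 mm⁴.
Web: 14 × 70, A = 980 mm², y = 35 mm, Ī = 400 167 mm⁴.
Centroid: ȳ = ΣA·y / ΣA = 66.8621 mm.
Transfer each piece to the horizontal axis through the centroid using Ī + A·d² with d = y − 66.8621:
  flange: d = 10.1379 mm → contributes +366 862 mm⁴
  web: d = -31.8621 mm → contributes +1 395 054 mm⁴
Total I = 1 761 916 mm⁴.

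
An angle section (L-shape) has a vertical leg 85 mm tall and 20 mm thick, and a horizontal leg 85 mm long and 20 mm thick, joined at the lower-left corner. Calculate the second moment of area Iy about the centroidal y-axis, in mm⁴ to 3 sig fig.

Iy ≈ 1.84 × 10⁶ mm⁴

Treat the section as a set of non-overlapping primitives; coordinates are from the bounding-box lower-left.
Vertical leg: 20 × 85, A = 1 700 mm², x = 10 mm, Ī = 56 667 mm⁴.
Horizontal leg (remainder): 65 × 20, A = 1 300 mm², x = 52.5 mm, Ī = 457 708 mm⁴.
Centroid: x̄ = ΣA·x / ΣA = 28.417 mm.
Transfer each piece to the centroidal y-axis using Ī + A·d² with d = x − 28.417:
  vertical leg: d = -18.417 mm → contributes +633 262 mm⁴
  horizontal leg (remainder): d = 24.083 mm → contributes +1 211 717 mm⁴
Total I = 1 844 979 mm⁴.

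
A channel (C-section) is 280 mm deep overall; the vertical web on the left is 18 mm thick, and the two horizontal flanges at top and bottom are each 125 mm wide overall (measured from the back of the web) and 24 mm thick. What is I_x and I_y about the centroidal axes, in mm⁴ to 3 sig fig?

Decompose the section into non-overlapping parts with the origin at the bottom-left of its bounding rectangle.
Web: 18 × 280, A = 5 040 mm², y = 140 mm, Ī = 32 928 000 mm⁴.
Top flange (beyond web): 107 × 24, A = 2 568 mm², y = 268 mm, Ī = 123 264 mm⁴.
Bottom flange (beyond web): 107 × 24, A = 2 568 mm², y = 12 mm, Ī = 123 264 mm⁴.
By symmetry the centroid is at mid-height, ȳ = 140 mm.
Transfer each piece to the centroidal x-axis using Ī + A·d² with d = y − 140:
  web: d = 0 mm → contributes +32 928 000 mm⁴
  top flange (beyond web): d = 128 mm → contributes +42 197 376 mm⁴
  bottom flange (beyond web): d = -128 mm → contributes +42 197 376 mm⁴
Total I = 117 322 752 mm⁴.
For the y-axis: x̄ = 40.545 mm.
Repeating about the centroidal y-axis gives I_y = 14 972 868 mm⁴.

I_x ≈ 1.17 × 10⁸ mm⁴, I_y ≈ 1.50 × 10⁷ mm⁴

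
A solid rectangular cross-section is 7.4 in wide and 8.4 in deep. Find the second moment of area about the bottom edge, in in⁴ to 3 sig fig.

I_base ≈ 1460 in⁴

The section: 7.4 × 8.4, A = 62.16 in², y = 4.2 in, Ī = 365.5 in⁴.
Transfer it to the bottom edge using Ī + A·d² with d = y − 0:
  the section: d = 4.2 in → contributes +1 462 in⁴
Total I = 1 462 in⁴.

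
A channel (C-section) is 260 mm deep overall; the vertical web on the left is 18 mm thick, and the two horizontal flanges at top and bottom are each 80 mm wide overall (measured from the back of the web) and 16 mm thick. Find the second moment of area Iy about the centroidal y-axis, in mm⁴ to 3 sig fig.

Break the section into simple shapes (no overlaps), measuring from the bottom-left corner of the bounding box.
Web: 18 × 260, A = 4 680 mm², x = 9 mm, Ī = 126 360 mm⁴.
Top flange (beyond web): 62 × 16, A = 992 mm², x = 49 mm, Ī = 317 771 mm⁴.
Bottom flange (beyond web): 62 × 16, A = 992 mm², x = 49 mm, Ī = 317 771 mm⁴.
Centroid: x̄ = ΣA·x / ΣA = 20.909 mm.
Transfer each piece to the centroidal y-axis using Ī + A·d² with d = x − 20.909:
  web: d = -11.909 mm → contributes +790 071 mm⁴
  top flange (beyond web): d = 28.091 mm → contributes +1 100 575 mm⁴
  bottom flange (beyond web): d = 28.091 mm → contributes +1 100 575 mm⁴
Total I = 2 991 222 mm⁴.

Iy ≈ 2.99 × 10⁶ mm⁴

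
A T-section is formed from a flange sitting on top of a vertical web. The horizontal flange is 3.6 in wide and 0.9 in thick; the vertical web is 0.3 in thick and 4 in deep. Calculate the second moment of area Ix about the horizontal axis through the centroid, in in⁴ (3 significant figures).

Ix ≈ 7.07 in⁴

Break the section into simple shapes (no overlaps), measuring from the bottom-left corner of the bounding box.
Flange: 3.6 × 0.9, A = 3.24 in², y = 4.45 in, Ī = 0.2187 in⁴.
Web: 0.3 × 4, A = 1.2 in², y = 2 in, Ī = 1.6 in⁴.
Centroid: ȳ = ΣA·y / ΣA = 3.7878 in.
Transfer each piece to the horizontal axis through the centroid using Ī + A·d² with d = y − 3.7878:
  flange: d = 0.66216 in → contributes +1.6393 in⁴
  web: d = -1.7878 in → contributes +5.4356 in⁴
Total I = 7.0749 in⁴.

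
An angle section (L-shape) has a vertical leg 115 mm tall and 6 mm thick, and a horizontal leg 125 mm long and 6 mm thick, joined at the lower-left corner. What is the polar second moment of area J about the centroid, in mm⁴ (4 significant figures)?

Decompose the section into non-overlapping parts with the origin at the bottom-left of its bounding rectangle.
Vertical leg: 6 × 115, A = 690 mm², y = 57.5 mm, Ī = 760 438 mm⁴.
Horizontal leg (remainder): 119 × 6, A = 714 mm², y = 3 mm, Ī = 2 142 mm⁴.
Centroid: ȳ = ΣA·y / ΣA = 29.7842 mm.
Transfer each piece to the centroidal x-axis using Ī + A·d² with d = y − 29.7842:
  vertical leg: d = 27.7158 mm → contributes +1 290 472 mm⁴
  horizontal leg (remainder): d = -26.7842 mm → contributes +514 360 mm⁴
Total I = 1 804 833 mm⁴.
For the y-axis: x̄ = 34.7842 mm.
Repeating about the centroidal y-axis gives I_y = 2 215 343 mm⁴.
Polar second moment: J = I_x + I_y = 4 020 175 mm⁴.

J ≈ 4.020 × 10⁶ mm⁴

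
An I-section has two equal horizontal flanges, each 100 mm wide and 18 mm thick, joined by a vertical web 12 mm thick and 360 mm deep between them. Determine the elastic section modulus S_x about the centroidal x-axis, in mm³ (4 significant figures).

S_x ≈ 8.856 × 10⁵ mm³

Decompose the section into non-overlapping parts with the origin at the bottom-left of its bounding rectangle.
Bottom flange: 100 × 18, A = 1 800 mm², y = 9 mm, Ī = 48 600 mm⁴.
Web: 12 × 360, A = 4 320 mm², y = 198 mm, Ī = 46 656 000 mm⁴.
Top flange: 100 × 18, A = 1 800 mm², y = 387 mm, Ī = 48 600 mm⁴.
By symmetry the centroid is at mid-height, ȳ = 198 mm.
Transfer each piece to the centroidal x-axis using Ī + A·d² with d = y − 198:
  bottom flange: d = -189 mm → contributes +64 346 400 mm⁴
  web: d = 0 mm → contributes +46 656 000 mm⁴
  top flange: d = 189 mm → contributes +64 346 400 mm⁴
Total I = 175 348 800 mm⁴.
Extreme fibre distance c = 198 mm; S = I/c = 885 600 mm³.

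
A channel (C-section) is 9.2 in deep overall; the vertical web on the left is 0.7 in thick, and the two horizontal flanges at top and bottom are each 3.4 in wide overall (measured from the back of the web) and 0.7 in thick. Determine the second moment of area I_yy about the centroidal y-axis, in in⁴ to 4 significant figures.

Break the section into simple shapes (no overlaps), measuring from the bottom-left corner of the bounding box.
Web: 0.7 × 9.2, A = 6.44 in², x = 0.35 in, Ī = 0.262967 in⁴.
Top flange (beyond web): 2.7 × 0.7, A = 1.89 in², x = 2.05 in, Ī = 1.14818 in⁴.
Bottom flange (beyond web): 2.7 × 0.7, A = 1.89 in², x = 2.05 in, Ī = 1.14818 in⁴.
Centroid: x̄ = ΣA·x / ΣA = 0.978767 in.
Transfer each piece to the centroidal y-axis using Ī + A·d² with d = x − 0.978767:
  web: d = -0.628767 in → contributes +2.80901 in⁴
  top flange (beyond web): d = 1.07123 in → contributes +3.31703 in⁴
  bottom flange (beyond web): d = 1.07123 in → contributes +3.31703 in⁴
Total I = 9.44306 in⁴.

I_yy ≈ 9.443 in⁴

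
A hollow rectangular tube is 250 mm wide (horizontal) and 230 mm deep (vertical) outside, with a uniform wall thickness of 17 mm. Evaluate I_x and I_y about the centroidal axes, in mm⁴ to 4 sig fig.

Treat the section as a set of non-overlapping primitives; coordinates are from the bounding-box lower-left.
Outer rectangle: 250 × 230, A = 57 500 mm², y = 115 mm, Ī = 253 479 167 mm⁴.
Inner void (subtracted): 216 × 196, A = 42 336 mm², y = 115 mm, Ī = 135 531 648 mm⁴.
By symmetry the centroid is at mid-height, ȳ = 115 mm.
All pieces are centred on the centroidal x-axis, so I = ΣĪ (holes subtracted) = 117 947 519 mm⁴.
Repeating about the centroidal y-axis gives I_y = 134 876 799 mm⁴.

I_x ≈ 1.179 × 10⁸ mm⁴, I_y ≈ 1.349 × 10⁸ mm⁴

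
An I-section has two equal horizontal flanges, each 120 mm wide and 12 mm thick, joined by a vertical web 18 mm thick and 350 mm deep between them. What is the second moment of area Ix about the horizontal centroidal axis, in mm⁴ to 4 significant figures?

Ix ≈ 1.587 × 10⁸ mm⁴

Break the section into simple shapes (no overlaps), measuring from the bottom-left corner of the bounding box.
Bottom flange: 120 × 12, A = 1 440 mm², y = 6 mm, Ī = 17 280 mm⁴.
Web: 18 × 350, A = 6 300 mm², y = 187 mm, Ī = 64 312 500 mm⁴.
Top flange: 120 × 12, A = 1 440 mm², y = 368 mm, Ī = 17 280 mm⁴.
By symmetry the centroid is at mid-height, ȳ = 187 mm.
Transfer each piece to the horizontal centroidal axis using Ī + A·d² with d = y − 187:
  bottom flange: d = -181 mm → contributes +47 193 120 mm⁴
  web: d = 0 mm → contributes +64 312 500 mm⁴
  top flange: d = 181 mm → contributes +47 193 120 mm⁴
Total I = 158 698 740 mm⁴.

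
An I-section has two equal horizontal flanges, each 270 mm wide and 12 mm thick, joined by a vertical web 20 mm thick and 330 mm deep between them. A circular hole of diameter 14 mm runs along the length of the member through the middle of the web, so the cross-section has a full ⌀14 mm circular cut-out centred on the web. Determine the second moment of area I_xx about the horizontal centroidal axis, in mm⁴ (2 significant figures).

Break the section into simple shapes (no overlaps), measuring from the bottom-left corner of the bounding box.
Bottom flange: 270 × 12, A = 3 240 mm², y = 6 mm, Ī = 38 880 mm⁴.
Web: 20 × 330, A = 6 600 mm², y = 177 mm, Ī = 59 895 000 mm⁴.
Top flange: 270 × 12, A = 3 240 mm², y = 348 mm, Ī = 38 880 mm⁴.
Hole (subtracted): ⌀14, A = 153.9 mm², y = 177 mm, Ī = 1 886 mm⁴.
By symmetry the centroid is at mid-height, ȳ = 177 mm.
Transfer each piece to the horizontal centroidal axis using Ī + A·d² with d = y − 177:
  bottom flange: d = -171 mm → contributes +94 779 720 mm⁴
  web: d = 0 mm → contributes +59 895 000 mm⁴
  top flange: d = 171 mm → contributes +94 779 720 mm⁴
  hole: d = 0 mm → contributes −1 886 mm⁴
Total I = 249 452 554 mm⁴.

I_xx ≈ 2.5 × 10⁸ mm⁴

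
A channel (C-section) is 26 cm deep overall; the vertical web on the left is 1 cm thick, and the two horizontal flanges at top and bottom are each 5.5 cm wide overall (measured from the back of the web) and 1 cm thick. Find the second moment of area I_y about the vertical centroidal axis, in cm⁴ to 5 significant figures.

I_y ≈ 67.915 cm⁴

Break the section into simple shapes (no overlaps), measuring from the bottom-left corner of the bounding box.
Web: 1 × 26, A = 26 cm², x = 0.5 cm, Ī = 2.166667 cm⁴.
Top flange (beyond web): 4.5 × 1, A = 4.5 cm², x = 3.25 cm, Ī = 7.59375 cm⁴.
Bottom flange (beyond web): 4.5 × 1, A = 4.5 cm², x = 3.25 cm, Ī = 7.59375 cm⁴.
Centroid: x̄ = ΣA·x / ΣA = 1.207143 cm.
Transfer each piece to the vertical centroidal axis using Ī + A·d² with d = x − 1.207143:
  web: d = -0.7071429 cm → contributes +15.16799 cm⁴
  top flange (beyond web): d = 2.042857 cm → contributes +26.37344 cm⁴
  bottom flange (beyond web): d = 2.042857 cm → contributes +26.37344 cm⁴
Total I = 67.91488 cm⁴.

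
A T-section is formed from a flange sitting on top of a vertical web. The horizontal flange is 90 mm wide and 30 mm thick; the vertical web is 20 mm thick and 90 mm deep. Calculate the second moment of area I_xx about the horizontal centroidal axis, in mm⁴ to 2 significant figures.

Decompose the section into non-overlapping parts with the origin at the bottom-left of its bounding rectangle.
Flange: 90 × 30, A = 2 700 mm², y = 105 mm, Ī = 202 500 mm⁴.
Web: 20 × 90, A = 1 800 mm², y = 45 mm, Ī = 1 215 000 mm⁴.
Centroid: ȳ = ΣA·y / ΣA = 81 mm.
Transfer each piece to the horizontal centroidal axis using Ī + A·d² with d = y − 81:
  flange: d = 24 mm → contributes +1 757 700 mm⁴
  web: d = -36 mm → contributes +3 547 800 mm⁴
Total I = 5 305 500 mm⁴.

I_xx ≈ 5.3 × 10⁶ mm⁴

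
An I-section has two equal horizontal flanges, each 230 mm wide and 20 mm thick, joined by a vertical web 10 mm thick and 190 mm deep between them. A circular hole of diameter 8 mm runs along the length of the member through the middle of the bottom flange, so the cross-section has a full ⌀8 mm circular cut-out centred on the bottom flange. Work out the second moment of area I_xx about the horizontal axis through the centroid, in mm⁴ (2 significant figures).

I_xx ≈ 1.1 × 10⁸ mm⁴

Split into non-overlapping primitives; take the origin at the lower-left of the bounding box.
Bottom flange: 230 × 20, A = 4 600 mm², y = 10 mm, Ī = 153 333 mm⁴.
Web: 10 × 190, A = 1 900 mm², y = 115 mm, Ī = 5 715 833 mm⁴.
Top flange: 230 × 20, A = 4 600 mm², y = 220 mm, Ī = 153 333 mm⁴.
Hole (subtracted): ⌀8, A = 50.27 mm², y = 10 mm, Ī = 201.1 mm⁴.
Centroid: ȳ = ΣA·y / ΣA = 115.5 mm.
Transfer each piece to the horizontal axis through the centroid using Ī + A·d² with d = y − 115.5:
  bottom flange: d = -105.5 mm → contributes +51 330 790 mm⁴
  web: d = -0.4776 mm → contributes +5 716 267 mm⁴
  top flange: d = 104.5 mm → contributes +50 407 976 mm⁴
  hole: d = -105.5 mm → contributes −559 431 mm⁴
Total I = 106 895 601 mm⁴.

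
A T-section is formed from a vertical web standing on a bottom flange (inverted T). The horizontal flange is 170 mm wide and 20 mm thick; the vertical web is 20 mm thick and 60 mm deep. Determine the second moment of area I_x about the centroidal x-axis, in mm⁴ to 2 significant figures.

Split into non-overlapping primitives; take the origin at the lower-left of the bounding box.
Flange: 170 × 20, A = 3 400 mm², y = 10 mm, Ī = 113 333 mm⁴.
Web: 20 × 60, A = 1 200 mm², y = 50 mm, Ī = 360 000 mm⁴.
Centroid: ȳ = ΣA·y / ΣA = 20.43 mm.
Transfer each piece to the centroidal x-axis using Ī + A·d² with d = y − 20.43:
  flange: d = -10.43 mm → contributes +483 541 mm⁴
  web: d = 29.57 mm → contributes +1 408 922 mm⁴
Total I = 1 892 464 mm⁴.

I_x ≈ 1.9 × 10⁶ mm⁴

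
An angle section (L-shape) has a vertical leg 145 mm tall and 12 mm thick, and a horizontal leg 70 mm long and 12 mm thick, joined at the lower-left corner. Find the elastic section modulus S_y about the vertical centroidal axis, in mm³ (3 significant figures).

S_y ≈ 1.53 × 10⁴ mm³

Treat the section as a set of non-overlapping primitives; coordinates are from the bounding-box lower-left.
Vertical leg: 12 × 145, A = 1 740 mm², x = 6 mm, Ī = 20 880 mm⁴.
Horizontal leg (remainder): 58 × 12, A = 696 mm², x = 41 mm, Ī = 195 112 mm⁴.
Centroid: x̄ = ΣA·x / ΣA = 16 mm.
Transfer each piece to the vertical centroidal axis using Ī + A·d² with d = x − 16:
  vertical leg: d = -10 mm → contributes +194 880 mm⁴
  horizontal leg (remainder): d = 25 mm → contributes +630 112 mm⁴
Total I = 824 992 mm⁴.
Extreme fibre distance c = 54 mm; S = I/c = 15 278 mm³.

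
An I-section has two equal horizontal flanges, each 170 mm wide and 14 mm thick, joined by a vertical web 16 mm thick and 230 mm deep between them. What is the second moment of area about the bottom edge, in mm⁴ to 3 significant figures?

Treat the section as a set of non-overlapping primitives; coordinates are from the bounding-box lower-left.
Bottom flange: 170 × 14, A = 2 380 mm², y = 7 mm, Ī = 38 873 mm⁴.
Web: 16 × 230, A = 3 680 mm², y = 129 mm, Ī = 16 222 667 mm⁴.
Top flange: 170 × 14, A = 2 380 mm², y = 251 mm, Ī = 38 873 mm⁴.
Transfer each piece to a horizontal axis along the bottom face using Ī + A·d² with d = y − 0:
  bottom flange: d = 7 mm → contributes +155 493 mm⁴
  web: d = 129 mm → contributes +77 461 547 mm⁴
  top flange: d = 251 mm → contributes +149 981 253 mm⁴
Total I = 227 598 293 mm⁴.

I_base ≈ 2.28 × 10⁸ mm⁴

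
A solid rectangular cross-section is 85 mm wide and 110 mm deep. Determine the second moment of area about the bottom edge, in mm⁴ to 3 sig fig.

The section: 85 × 110, A = 9 350 mm², y = 55 mm, Ī = 9 427 917 mm⁴.
Transfer it to a horizontal axis along the bottom face using Ī + A·d² with d = y − 0:
  the section: d = 55 mm → contributes +37 711 667 mm⁴
Total I = 37 711 667 mm⁴.

I_base ≈ 3.77 × 10⁷ mm⁴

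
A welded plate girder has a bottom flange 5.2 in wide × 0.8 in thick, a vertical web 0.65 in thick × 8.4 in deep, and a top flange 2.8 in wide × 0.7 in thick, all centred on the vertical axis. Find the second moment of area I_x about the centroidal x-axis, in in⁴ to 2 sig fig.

Treat the section as a set of non-overlapping primitives; coordinates are from the bounding-box lower-left.
Bottom plate: 5.2 × 0.8, A = 4.16 in², y = 0.4 in, Ī = 0.2219 in⁴.
Web plate: 0.65 × 8.4, A = 5.46 in², y = 5 in, Ī = 32.1 in⁴.
Top plate: 2.8 × 0.7, A = 1.96 in², y = 9.55 in, Ī = 0.08003 in⁴.
Centroid: ȳ = ΣA·y / ΣA = 4.118 in.
Transfer each piece to the centroidal x-axis using Ī + A·d² with d = y − 4.118:
  bottom plate: d = -3.718 in → contributes +57.72 in⁴
  web plate: d = 0.8824 in → contributes +36.36 in⁴
  top plate: d = 5.432 in → contributes +57.92 in⁴
Total I = 152 in⁴.

I_x ≈ 150 in⁴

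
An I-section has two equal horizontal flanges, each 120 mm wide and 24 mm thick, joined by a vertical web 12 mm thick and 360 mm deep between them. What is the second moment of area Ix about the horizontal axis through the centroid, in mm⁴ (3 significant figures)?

Ix ≈ 2.59 × 10⁸ mm⁴

Decompose the section into non-overlapping parts with the origin at the bottom-left of its bounding rectangle.
Bottom flange: 120 × 24, A = 2 880 mm², y = 12 mm, Ī = 138 240 mm⁴.
Web: 12 × 360, A = 4 320 mm², y = 204 mm, Ī = 46 656 000 mm⁴.
Top flange: 120 × 24, A = 2 880 mm², y = 396 mm, Ī = 138 240 mm⁴.
By symmetry the centroid is at mid-height, ȳ = 204 mm.
Transfer each piece to the horizontal axis through the centroid using Ī + A·d² with d = y − 204:
  bottom flange: d = -192 mm → contributes +106 306 560 mm⁴
  web: d = 0 mm → contributes +46 656 000 mm⁴
  top flange: d = 192 mm → contributes +106 306 560 mm⁴
Total I = 259 269 120 mm⁴.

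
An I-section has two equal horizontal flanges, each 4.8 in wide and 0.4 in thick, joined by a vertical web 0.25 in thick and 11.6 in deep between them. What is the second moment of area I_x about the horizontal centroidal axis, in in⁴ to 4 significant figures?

I_x ≈ 170.8 in⁴

Split into non-overlapping primitives; take the origin at the lower-left of the bounding box.
Bottom flange: 4.8 × 0.4, A = 1.92 in², y = 0.2 in, Ī = 0.0256 in⁴.
Web: 0.25 × 11.6, A = 2.9 in², y = 6.2 in, Ī = 32.5187 in⁴.
Top flange: 4.8 × 0.4, A = 1.92 in², y = 12.2 in, Ī = 0.0256 in⁴.
By symmetry the centroid is at mid-height, ȳ = 6.2 in.
Transfer each piece to the horizontal centroidal axis using Ī + A·d² with d = y − 6.2:
  bottom flange: d = -6 in → contributes +69.1456 in⁴
  web: d = 0 in → contributes +32.5187 in⁴
  top flange: d = 6 in → contributes +69.1456 in⁴
Total I = 170.81 in⁴.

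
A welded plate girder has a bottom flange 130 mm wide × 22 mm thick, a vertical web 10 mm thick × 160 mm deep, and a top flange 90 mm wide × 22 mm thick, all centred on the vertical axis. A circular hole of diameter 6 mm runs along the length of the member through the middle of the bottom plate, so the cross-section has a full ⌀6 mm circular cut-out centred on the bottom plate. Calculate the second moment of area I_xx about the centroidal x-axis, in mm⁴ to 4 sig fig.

Split into non-overlapping primitives; take the origin at the lower-left of the bounding box.
Bottom plate: 130 × 22, A = 2 860 mm², y = 11 mm, Ī = 115 353 mm⁴.
Web plate: 10 × 160, A = 1 600 mm², y = 102 mm, Ī = 3 413 333 mm⁴.
Top plate: 90 × 22, A = 1 980 mm², y = 193 mm, Ī = 79 860 mm⁴.
Hole (subtracted): ⌀6, A = 28.2743 mm², y = 11 mm, Ī = 63.6173 mm⁴.
Centroid: ȳ = ΣA·y / ΣA = 89.9117 mm.
Transfer each piece to the centroidal x-axis using Ī + A·d² with d = y − 89.9117:
  bottom plate: d = -78.9117 mm → contributes +17 924 723 mm⁴
  web plate: d = 12.0883 mm → contributes +3 647 138 mm⁴
  top plate: d = 103.088 mm → contributes +21 121 722 mm⁴
  hole: d = -78.9117 mm → contributes −176 129 mm⁴
Total I = 42 517 453 mm⁴.

I_xx ≈ 4.252 × 10⁷ mm⁴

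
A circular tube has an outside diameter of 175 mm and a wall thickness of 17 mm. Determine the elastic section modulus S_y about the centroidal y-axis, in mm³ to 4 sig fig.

Split into non-overlapping primitives; take the origin at the lower-left of the bounding box.
Outer circle: ⌀175, A = 24052.8 mm², x = 87.5 mm, Ī = 46 038 598 mm⁴.
Bore (subtracted): ⌀141, A = 15614.5 mm², x = 87.5 mm, Ī = 19 401 993 mm⁴.
By symmetry the centroid is at mid-width, x̄ = 87.5 mm.
All pieces are centred on the centroidal y-axis, so I = ΣĪ (holes subtracted) = 26 636 605 mm⁴.
Extreme fibre distance c = 87.5 mm; S = I/c = 304 418 mm³.

S_y ≈ 3.044 × 10⁵ mm³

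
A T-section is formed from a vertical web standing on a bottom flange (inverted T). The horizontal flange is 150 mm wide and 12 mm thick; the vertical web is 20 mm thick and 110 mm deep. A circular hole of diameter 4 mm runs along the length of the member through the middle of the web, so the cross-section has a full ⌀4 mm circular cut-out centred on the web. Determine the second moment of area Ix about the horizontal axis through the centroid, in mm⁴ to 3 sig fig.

Ix ≈ 5.91 × 10⁶ mm⁴

Break the section into simple shapes (no overlaps), measuring from the bottom-left corner of the bounding box.
Flange: 150 × 12, A = 1 800 mm², y = 6 mm, Ī = 21 600 mm⁴.
Web: 20 × 110, A = 2 200 mm², y = 67 mm, Ī = 2 218 333 mm⁴.
Hole (subtracted): ⌀4, A = 12.566 mm², y = 67 mm, Ī = 12.566 mm⁴.
Centroid: ȳ = ΣA·y / ΣA = 39.463 mm.
Transfer each piece to the horizontal axis through the centroid using Ī + A·d² with d = y − 39.463:
  flange: d = -33.463 mm → contributes +2 037 249 mm⁴
  web: d = 27.537 mm → contributes +3 886 504 mm⁴
  hole: d = 27.537 mm → contributes −9541.1 mm⁴
Total I = 5 914 212 mm⁴.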